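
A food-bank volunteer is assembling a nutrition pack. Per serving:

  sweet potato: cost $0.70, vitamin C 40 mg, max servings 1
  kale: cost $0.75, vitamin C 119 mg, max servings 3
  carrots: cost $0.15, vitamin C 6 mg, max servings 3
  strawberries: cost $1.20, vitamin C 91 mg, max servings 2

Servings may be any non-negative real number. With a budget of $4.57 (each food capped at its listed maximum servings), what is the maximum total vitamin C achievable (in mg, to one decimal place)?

532.9 mg

Vitamin C per dollar: kale 158.7, strawberries 75.83, sweet potato 57.14, carrots 40.
Take 3 servings of kale: spends $2.25, +357.0 mg vitamin C (running total 357.0 mg).
Take 1.933 servings of strawberries: spends $2.32, +175.9 mg vitamin C (running total 532.9 mg).
Filling greedily by vitamin C-per-dollar is optimal for one linear limit, giving 532.9 mg.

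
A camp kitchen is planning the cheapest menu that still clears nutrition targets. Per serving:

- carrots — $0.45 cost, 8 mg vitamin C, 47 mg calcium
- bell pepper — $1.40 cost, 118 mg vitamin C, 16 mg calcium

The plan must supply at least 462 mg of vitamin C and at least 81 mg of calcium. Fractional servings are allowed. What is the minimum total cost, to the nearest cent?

A basic optimal solution has at most two foods positive. Try each food alone and each pair with both targets met exactly.
carrots only: max(462/8, 81/47) = 57.75 servings → $25.99.
bell pepper only: max(462/118, 81/16) = 5.062 servings → $7.09.
carrots + bell pepper with both tight: 0.3998 servings and 3.888 servings → $5.62.
Cheapest feasible corner: $5.62.

$5.62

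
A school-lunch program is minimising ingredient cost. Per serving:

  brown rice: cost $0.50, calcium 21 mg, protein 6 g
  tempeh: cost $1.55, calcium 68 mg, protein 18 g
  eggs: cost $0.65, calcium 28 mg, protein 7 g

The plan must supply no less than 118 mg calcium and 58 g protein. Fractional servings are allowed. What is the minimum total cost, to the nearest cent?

Compare the cost at each extreme point of the feasible region.
brown rice only: max(118/21, 58/6) = 9.667 servings → $4.83.
tempeh only: max(118/68, 58/18) = 3.222 servings → $4.99.
eggs only: max(118/28, 58/7) = 8.286 servings → $5.39.
brown rice + tempeh: the both-tight solution has a negative serving — not a feasible corner.
brown rice + eggs with both targets exact would need a negative amount; discard.
tempeh + eggs: the both-tight solution has a negative serving — not a feasible corner.
The minimum over all feasible corners is $4.83.

$4.83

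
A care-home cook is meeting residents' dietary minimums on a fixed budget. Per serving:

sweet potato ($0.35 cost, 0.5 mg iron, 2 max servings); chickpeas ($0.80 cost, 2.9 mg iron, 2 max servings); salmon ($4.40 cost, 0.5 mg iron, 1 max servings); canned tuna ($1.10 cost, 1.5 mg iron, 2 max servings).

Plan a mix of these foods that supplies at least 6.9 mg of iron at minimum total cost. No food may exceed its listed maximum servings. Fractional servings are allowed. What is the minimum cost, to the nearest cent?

$2.37

Cost per mg of iron: chickpeas $0.2759, sweet potato $0.7000, canned tuna $0.7333, salmon $8.8000.
Take 2 servings of chickpeas: +5.8 mg iron for $1.60 (total $1.60, still need 1.1 mg).
Take 2 servings of sweet potato: +1.0 mg iron for $0.70 (total $2.30, still need 0.1 mg).
Take 0.06667 servings of canned tuna: +0.1 mg iron for $0.07 (total $2.37, still need 0.0 mg).
Filling from the cheapest source first is optimal under one linear minimum: $2.37.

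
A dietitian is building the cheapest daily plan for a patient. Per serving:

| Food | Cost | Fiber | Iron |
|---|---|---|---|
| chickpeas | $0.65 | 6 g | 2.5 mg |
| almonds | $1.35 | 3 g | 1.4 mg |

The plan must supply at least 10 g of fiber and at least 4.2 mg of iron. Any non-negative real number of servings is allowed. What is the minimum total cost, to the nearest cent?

$1.09

Minimising a linear cost over {fiber ≥ 10, iron ≥ 4.2, servings ≥ 0} — the optimum is at a vertex, using one or two foods.
chickpeas only: max(10/6, 4.2/2.5) = 1.68 servings → $1.09.
almonds only: max(10/3, 4.2/1.4) = 3.333 servings → $4.50.
chickpeas + almonds with both tight: 1.556 servings and 0.2222 servings → $1.31.
Cheapest feasible corner: $1.09.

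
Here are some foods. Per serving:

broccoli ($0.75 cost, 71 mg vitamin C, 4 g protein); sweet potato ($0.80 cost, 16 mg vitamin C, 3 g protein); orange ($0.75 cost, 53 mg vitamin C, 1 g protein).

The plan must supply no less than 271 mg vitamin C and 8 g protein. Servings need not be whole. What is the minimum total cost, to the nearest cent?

With two linear requirements the optimum uses one or two foods; enumerate the corners.
broccoli only: max(271/71, 8/4) = 3.817 servings → $2.86.
sweet potato only: max(271/16, 8/3) = 16.94 servings → $13.55.
orange only: max(271/53, 8/1) = 8 servings → $6.00.
broccoli + sweet potato: intersection lies outside the first quadrant.
broccoli + orange with both tight: 1.085 servings and 3.66 servings → $3.56.
sweet potato + orange with both tight: 1.07 servings and 4.79 servings → $4.45.
The minimum over all feasible corners is $2.86.

$2.86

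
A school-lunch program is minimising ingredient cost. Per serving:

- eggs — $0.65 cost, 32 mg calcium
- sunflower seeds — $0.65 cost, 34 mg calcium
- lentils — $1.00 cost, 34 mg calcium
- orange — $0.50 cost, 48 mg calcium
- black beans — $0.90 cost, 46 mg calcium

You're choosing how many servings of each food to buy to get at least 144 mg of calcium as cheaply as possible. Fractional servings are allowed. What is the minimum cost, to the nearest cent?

$1.50

Cost per mg of calcium: orange $0.0104, sunflower seeds $0.0191, black beans $0.0196, eggs $0.0203, lentils $0.0294.
With no serving limits, use only orange: 144 mg / 48 mg = 3 servings × $0.50 = $1.50.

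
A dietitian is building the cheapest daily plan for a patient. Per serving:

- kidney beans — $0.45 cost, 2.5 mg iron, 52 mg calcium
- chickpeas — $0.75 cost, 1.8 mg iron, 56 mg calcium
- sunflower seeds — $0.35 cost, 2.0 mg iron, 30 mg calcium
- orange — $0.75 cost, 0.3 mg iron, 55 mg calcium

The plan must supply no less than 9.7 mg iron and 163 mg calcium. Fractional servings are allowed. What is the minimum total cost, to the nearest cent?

At the optimum either one food covers both requirements or two foods hit both targets exactly; no other combination can be cheaper.
kidney beans only: max(9.7/2.5, 163/52) = 3.88 servings → $1.75.
chickpeas only: max(9.7/1.8, 163/56) = 5.389 servings → $4.04.
sunflower seeds only: max(9.7/2.0, 163/30) = 5.433 servings → $1.90.
orange only: max(9.7/0.3, 163/55) = 32.33 servings → $24.25.
kidney beans + chickpeas: intersection lies outside the first quadrant.
kidney beans + sunflower seeds with both tight: 1.207 servings and 3.341 servings → $1.71.
kidney beans + orange: the both-tight solution has a negative serving — not a feasible corner.
chickpeas + sunflower seeds with both tight: 0.6034 servings and 4.307 servings → $1.96.
chickpeas + orange: intersection lies outside the first quadrant.
sunflower seeds + orange with both tight: 4.798 servings and 0.3465 servings → $1.94.
So the least-cost plan costs $1.71.

$1.71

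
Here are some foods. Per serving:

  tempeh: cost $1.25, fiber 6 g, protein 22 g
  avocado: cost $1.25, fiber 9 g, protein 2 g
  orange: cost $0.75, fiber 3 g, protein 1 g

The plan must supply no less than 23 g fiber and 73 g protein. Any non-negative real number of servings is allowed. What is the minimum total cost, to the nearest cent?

At the optimum either one food covers both requirements or two foods hit both targets exactly; no other combination can be cheaper.
tempeh only: max(23/6, 73/22) = 3.833 servings → $4.79.
avocado only: max(23/9, 73/2) = 36.5 servings → $45.62.
orange only: max(23/3, 73/1) = 73 servings → $54.75.
tempeh + avocado with both tight: 3.285 servings and 0.3656 servings → $4.56.
tempeh + orange with both tight: 3.267 servings and 1.133 servings → $4.93.
avocado + orange with both targets exact would need a negative amount; discard.
The minimum over all feasible corners is $4.56.

$4.56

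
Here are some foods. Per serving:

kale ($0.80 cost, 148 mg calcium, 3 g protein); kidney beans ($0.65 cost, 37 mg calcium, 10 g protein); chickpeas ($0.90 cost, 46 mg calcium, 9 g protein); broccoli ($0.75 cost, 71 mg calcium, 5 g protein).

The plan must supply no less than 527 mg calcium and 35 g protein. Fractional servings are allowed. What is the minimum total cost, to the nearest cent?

At the optimum either one food covers both requirements or two foods hit both targets exactly; no other combination can be cheaper.
kale only: max(527/148, 35/3) = 11.67 servings → $9.33.
kidney beans only: max(527/37, 35/10) = 14.24 servings → $9.26.
chickpeas only: max(527/46, 35/9) = 11.46 servings → $10.31.
broccoli only: max(527/71, 35/5) = 7.423 servings → $5.57.
kale + kidney beans with both tight: 2.904 servings and 2.629 servings → $4.03.
kale + chickpeas with both tight: 2.624 servings and 3.014 servings → $4.81.
kale + broccoli with both tight: 0.2846 servings and 6.829 servings → $5.35.
kidney beans + chickpeas with both targets exact would need a negative amount; discard.
kidney beans + broccoli: the both-tight solution has a negative serving — not a feasible corner.
chickpeas + broccoli: the both-tight solution has a negative serving — not a feasible corner.
The minimum over all feasible corners is $4.03.

$4.03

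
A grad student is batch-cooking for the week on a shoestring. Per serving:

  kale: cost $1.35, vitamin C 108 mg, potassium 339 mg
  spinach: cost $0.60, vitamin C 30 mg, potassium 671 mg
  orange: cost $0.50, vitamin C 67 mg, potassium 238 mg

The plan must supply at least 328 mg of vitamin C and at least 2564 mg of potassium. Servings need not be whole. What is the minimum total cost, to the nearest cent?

$3.38

Two binding constraints pin down two serving amounts, so the optimal mix uses at most two foods. The candidates are each food alone (scaled to the tighter of vitamin C/potassium) and each pair with both constraints tight.
kale only: max(328/108, 2564/339) = 7.563 servings → $10.21.
spinach only: max(328/30, 2564/671) = 10.93 servings → $6.56.
orange only: max(328/67, 2564/238) = 10.77 servings → $5.39.
kale + spinach with both tight: 2.298 servings and 2.66 servings → $4.70.
kale + orange: the both-tight solution has a negative serving — not a feasible corner.
spinach + orange with both tight: 2.478 servings and 3.786 servings → $3.38.
So the least-cost plan costs $3.38.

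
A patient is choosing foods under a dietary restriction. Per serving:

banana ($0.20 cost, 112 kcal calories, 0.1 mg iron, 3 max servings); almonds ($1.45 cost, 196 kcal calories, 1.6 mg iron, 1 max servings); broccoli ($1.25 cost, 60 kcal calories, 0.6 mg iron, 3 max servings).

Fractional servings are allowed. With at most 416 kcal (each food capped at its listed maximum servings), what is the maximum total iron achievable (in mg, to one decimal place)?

Iron per kcal: broccoli 0.01, almonds 0.008163, banana 0.0008929.
Take 3 servings of broccoli: uses 180 kcal, +1.8 mg iron (running total 1.8 mg).
Take 1 serving of almonds: uses 196 kcal, +1.6 mg iron (running total 3.4 mg).
Take 0.3571 servings of banana: uses 40 kcal, +0.0 mg iron (running total 3.4 mg).
Greedy by best ratio exhausts the calories allowance optimally: 3.4 mg.

3.4 mg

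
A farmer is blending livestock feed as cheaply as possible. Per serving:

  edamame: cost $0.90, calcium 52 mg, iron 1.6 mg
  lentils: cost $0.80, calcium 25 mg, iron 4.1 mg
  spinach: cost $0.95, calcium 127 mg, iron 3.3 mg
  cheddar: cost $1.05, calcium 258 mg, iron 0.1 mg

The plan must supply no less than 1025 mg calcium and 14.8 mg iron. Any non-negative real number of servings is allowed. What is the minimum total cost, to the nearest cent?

$6.09

This is a tiny linear program; its minimum lies at a vertex of the feasible set. List the vertices and price them.
edamame only: max(1025/52, 14.8/1.6) = 19.71 servings → $17.74.
lentils only: max(1025/25, 14.8/4.1) = 41 servings → $32.80.
spinach only: max(1025/127, 14.8/3.3) = 8.071 servings → $7.67.
cheddar only: max(1025/258, 14.8/0.1) = 148 servings → $155.40.
edamame + lentils: the both-tight solution has a negative serving — not a feasible corner.
edamame + spinach with both targets exact would need a negative amount; discard.
edamame + cheddar with both tight: 9.117 servings and 2.135 servings → $10.45.
lentils + spinach: the both-tight solution has a negative serving — not a feasible corner.
lentils + cheddar with both tight: 3.521 servings and 3.632 servings → $6.63.
spinach + cheddar with both tight: 4.431 servings and 1.792 servings → $6.09.
Cheapest feasible corner: $6.09.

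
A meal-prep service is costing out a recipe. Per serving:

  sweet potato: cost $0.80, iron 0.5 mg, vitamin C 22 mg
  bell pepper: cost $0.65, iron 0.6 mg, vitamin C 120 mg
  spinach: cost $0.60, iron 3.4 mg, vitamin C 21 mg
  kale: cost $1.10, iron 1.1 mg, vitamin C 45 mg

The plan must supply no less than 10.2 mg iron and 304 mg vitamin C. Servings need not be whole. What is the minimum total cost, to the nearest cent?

Two binding constraints pin down two serving amounts, so the optimal mix uses at most two foods. The candidates are each food alone (scaled to the tighter of iron/vitamin C) and each pair with both constraints tight.
sweet potato only: max(10.2/0.5, 304/22) = 20.4 servings → $16.32.
bell pepper only: max(10.2/0.6, 304/120) = 17 servings → $11.05.
spinach only: max(10.2/3.4, 304/21) = 14.48 servings → $8.69.
kale only: max(10.2/1.1, 304/45) = 9.273 servings → $10.20.
sweet potato + bell pepper with both targets exact would need a negative amount; discard.
sweet potato + spinach with both tight: 12.74 servings and 1.126 servings → $10.87.
sweet potato + kale: the both-tight solution has a negative serving — not a feasible corner.
bell pepper + spinach with both tight: 2.072 servings and 2.634 servings → $2.93.
bell pepper + kale: the both-tight solution has a negative serving — not a feasible corner.
spinach + kale with both tight: 0.9592 servings and 6.308 servings → $7.51.
So the least-cost plan costs $2.93.

$2.93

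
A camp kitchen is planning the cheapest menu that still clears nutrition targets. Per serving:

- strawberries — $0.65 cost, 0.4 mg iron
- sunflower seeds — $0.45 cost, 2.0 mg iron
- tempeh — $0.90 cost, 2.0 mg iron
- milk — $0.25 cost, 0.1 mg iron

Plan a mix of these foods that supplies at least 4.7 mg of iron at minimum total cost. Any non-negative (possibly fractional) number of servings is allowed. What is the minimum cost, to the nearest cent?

Cost per mg of iron: sunflower seeds $0.2250, tempeh $0.4500, strawberries $1.6250, milk $2.5000.
With no serving limits, use only sunflower seeds: 4.7 mg / 2.0 mg = 2.35 servings × $0.45 = $1.06.

$1.06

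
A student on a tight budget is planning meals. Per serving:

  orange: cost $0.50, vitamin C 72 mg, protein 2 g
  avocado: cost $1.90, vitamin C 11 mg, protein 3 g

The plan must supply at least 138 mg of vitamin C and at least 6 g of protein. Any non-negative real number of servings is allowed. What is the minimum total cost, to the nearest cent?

$1.50

Minimising a linear cost over {vitamin C ≥ 138, protein ≥ 6, servings ≥ 0} — the optimum is at a vertex, using one or two foods.
orange only: max(138/72, 6/2) = 3 servings → $1.50.
avocado only: max(138/11, 6/3) = 12.55 servings → $23.84.
orange + avocado with both tight: 1.794 servings and 0.8041 servings → $2.42.
Cheapest feasible corner: $1.50.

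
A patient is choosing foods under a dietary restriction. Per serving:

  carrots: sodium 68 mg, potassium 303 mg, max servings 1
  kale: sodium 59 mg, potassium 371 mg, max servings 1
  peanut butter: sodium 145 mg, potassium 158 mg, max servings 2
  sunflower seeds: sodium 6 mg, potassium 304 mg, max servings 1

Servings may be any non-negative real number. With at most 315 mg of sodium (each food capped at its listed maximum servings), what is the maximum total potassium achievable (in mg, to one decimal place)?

Potassium per mg sodium: sunflower seeds 50.67, kale 6.288, carrots 4.456, peanut butter 1.09.
Take 1 serving of sunflower seeds: uses 6 mg sodium, +304.0 mg potassium (running total 304.0 mg).
Take 1 serving of kale: uses 59 mg sodium, +371.0 mg potassium (running total 675.0 mg).
Take 1 serving of carrots: uses 68 mg sodium, +303.0 mg potassium (running total 978.0 mg).
Take 1.255 servings of peanut butter: uses 182 mg sodium, +198.3 mg potassium (running total 1176.3 mg).
Filling greedily by potassium-per-mg sodium is optimal for one linear limit, giving 1176.3 mg.

1176.3 mg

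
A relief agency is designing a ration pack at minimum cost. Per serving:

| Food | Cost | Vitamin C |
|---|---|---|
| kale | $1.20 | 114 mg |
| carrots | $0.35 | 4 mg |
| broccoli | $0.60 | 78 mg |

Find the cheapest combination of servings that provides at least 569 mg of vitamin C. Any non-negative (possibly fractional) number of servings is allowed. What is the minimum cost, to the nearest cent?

$4.38

Cost per mg of vitamin C: broccoli $0.0077, kale $0.0105, carrots $0.0875.
With no serving limits, use only broccoli: 569 mg / 78 mg = 7.295 servings × $0.60 = $4.38.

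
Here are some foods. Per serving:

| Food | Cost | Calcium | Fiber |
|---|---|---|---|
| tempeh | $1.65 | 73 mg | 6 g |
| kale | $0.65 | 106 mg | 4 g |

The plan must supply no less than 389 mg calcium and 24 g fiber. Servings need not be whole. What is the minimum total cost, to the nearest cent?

$3.90

With two linear requirements the optimum uses one or two foods; enumerate the corners.
tempeh only: max(389/73, 24/6) = 5.329 servings → $8.79.
kale only: max(389/106, 24/4) = 6 servings → $3.90.
tempeh + kale with both tight: 2.872 servings and 1.692 servings → $5.84.
So the least-cost plan costs $3.90.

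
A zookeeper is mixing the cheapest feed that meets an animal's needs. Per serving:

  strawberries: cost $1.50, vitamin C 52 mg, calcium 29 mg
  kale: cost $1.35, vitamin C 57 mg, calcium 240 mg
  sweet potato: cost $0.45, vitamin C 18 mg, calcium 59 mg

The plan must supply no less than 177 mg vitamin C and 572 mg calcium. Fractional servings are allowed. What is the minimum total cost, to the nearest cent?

$4.19

Minimising a linear cost over {vitamin C ≥ 177, calcium ≥ 572, servings ≥ 0} — the optimum is at a vertex, using one or two foods.
strawberries only: max(177/52, 572/29) = 19.72 servings → $29.59.
kale only: max(177/57, 572/240) = 3.105 servings → $4.19.
sweet potato only: max(177/18, 572/59) = 9.833 servings → $4.42.
strawberries + kale with both tight: 0.9122 servings and 2.273 servings → $4.44.
strawberries + sweet potato with both tight: 0.05774 servings and 9.667 servings → $4.44.
kale + sweet potato: intersection lies outside the first quadrant.
Cheapest feasible corner: $4.19.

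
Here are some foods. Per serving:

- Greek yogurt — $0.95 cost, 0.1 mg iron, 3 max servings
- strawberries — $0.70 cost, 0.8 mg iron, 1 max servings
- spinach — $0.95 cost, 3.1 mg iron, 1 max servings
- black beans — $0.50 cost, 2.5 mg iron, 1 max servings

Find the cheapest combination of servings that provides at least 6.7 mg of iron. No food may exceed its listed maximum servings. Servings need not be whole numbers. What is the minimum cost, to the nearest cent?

Cost per mg of iron: black beans $0.2000, spinach $0.3065, strawberries $0.8750, Greek yogurt $9.5000.
Take 1 serving of black beans: +2.5 mg iron for $0.50 (total $0.50, still need 4.2 mg).
Take 1 serving of spinach: +3.1 mg iron for $0.95 (total $1.45, still need 1.1 mg).
Take 1 serving of strawberries: +0.8 mg iron for $0.70 (total $2.15, still need 0.3 mg).
Take 3 servings of Greek yogurt: +0.3 mg iron for $2.85 (total $5.00, still need 0.0 mg).
Filling from the cheapest source first is optimal under one linear minimum: $5.00.

$5.00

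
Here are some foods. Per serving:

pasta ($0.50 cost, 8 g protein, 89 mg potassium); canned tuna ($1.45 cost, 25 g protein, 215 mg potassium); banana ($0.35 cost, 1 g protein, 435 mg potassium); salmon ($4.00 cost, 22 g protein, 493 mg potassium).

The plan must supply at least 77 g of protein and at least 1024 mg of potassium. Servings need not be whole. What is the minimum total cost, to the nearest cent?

Check every corner: each single food scaled to meet both minima, and each pair solved so both constraints bind.
pasta only: max(77/8, 1024/89) = 11.51 servings → $5.75.
canned tuna only: max(77/25, 1024/215) = 4.763 servings → $6.91.
banana only: max(77/1, 1024/435) = 77 servings → $26.95.
salmon only: max(77/22, 1024/493) = 3.5 servings → $14.00.
pasta + canned tuna with both targets exact would need a negative amount; discard.
pasta + banana with both tight: 9.576 servings and 0.3949 servings → $4.93.
pasta + salmon with both tight: 7.771 servings and 0.6742 servings → $6.58.
canned tuna + banana with both tight: 3.046 servings and 0.8485 servings → $4.71.
canned tuna + salmon with both tight: 2.032 servings and 1.191 servings → $7.71.
banana + salmon: intersection lies outside the first quadrant.
The minimum over all feasible corners is $4.71.

$4.71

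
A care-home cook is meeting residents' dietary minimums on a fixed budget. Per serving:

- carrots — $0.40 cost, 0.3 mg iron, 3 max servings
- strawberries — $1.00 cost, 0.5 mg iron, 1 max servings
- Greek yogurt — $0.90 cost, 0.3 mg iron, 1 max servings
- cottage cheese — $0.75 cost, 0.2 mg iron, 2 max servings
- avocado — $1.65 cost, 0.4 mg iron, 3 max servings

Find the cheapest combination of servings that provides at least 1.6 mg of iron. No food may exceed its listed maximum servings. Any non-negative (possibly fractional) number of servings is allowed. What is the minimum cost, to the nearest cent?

Cost per mg of iron: carrots $1.3333, strawberries $2.0000, Greek yogurt $3.0000, cottage cheese $3.7500, avocado $4.1250.
Take 3 servings of carrots: +0.9 mg iron for $1.20 (total $1.20, still need 0.7 mg).
Take 1 serving of strawberries: +0.5 mg iron for $1.00 (total $2.20, still need 0.2 mg).
Take 0.6667 servings of Greek yogurt: +0.2 mg iron for $0.60 (total $2.80, still need 0.0 mg).
Filling from the cheapest source first is optimal under one linear minimum: $2.80.

$2.80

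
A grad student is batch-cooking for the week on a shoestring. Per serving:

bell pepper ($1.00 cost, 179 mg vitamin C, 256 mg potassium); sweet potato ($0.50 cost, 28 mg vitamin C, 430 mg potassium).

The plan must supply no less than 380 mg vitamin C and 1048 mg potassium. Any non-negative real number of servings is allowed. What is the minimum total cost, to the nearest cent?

$2.57

bell pepper only: max(380/179, 1048/256) = 4.094 servings → $4.09.
sweet potato only: max(380/28, 1048/430) = 13.57 servings → $6.79.
bell pepper + sweet potato with both tight: 1.921 servings and 1.294 servings → $2.57.
The minimum over all feasible corners is $2.57.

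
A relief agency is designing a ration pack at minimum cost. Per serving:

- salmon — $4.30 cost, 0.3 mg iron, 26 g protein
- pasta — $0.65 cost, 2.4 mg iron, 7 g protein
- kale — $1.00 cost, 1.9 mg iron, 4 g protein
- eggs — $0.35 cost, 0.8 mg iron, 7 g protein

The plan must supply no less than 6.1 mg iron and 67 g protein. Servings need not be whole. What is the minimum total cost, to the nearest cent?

$3.35

At the optimum either one food covers both requirements or two foods hit both targets exactly; no other combination can be cheaper.
salmon only: max(6.1/0.3, 67/26) = 20.33 servings → $87.43.
pasta only: max(6.1/2.4, 67/7) = 9.571 servings → $6.22.
kale only: max(6.1/1.9, 67/4) = 16.75 servings → $16.75.
eggs only: max(6.1/0.8, 67/7) = 9.571 servings → $3.35.
salmon + pasta with both tight: 1.959 servings and 2.297 servings → $9.91.
salmon + kale with both tight: 2.135 servings and 2.873 servings → $12.05.
salmon + eggs with both tight: 0.5829 servings and 7.406 servings → $5.10.
pasta + kale: the both-tight solution has a negative serving — not a feasible corner.
pasta + eggs with both targets exact would need a negative amount; discard.
kale + eggs: the both-tight solution has a negative serving — not a feasible corner.
The minimum over all feasible corners is $3.35.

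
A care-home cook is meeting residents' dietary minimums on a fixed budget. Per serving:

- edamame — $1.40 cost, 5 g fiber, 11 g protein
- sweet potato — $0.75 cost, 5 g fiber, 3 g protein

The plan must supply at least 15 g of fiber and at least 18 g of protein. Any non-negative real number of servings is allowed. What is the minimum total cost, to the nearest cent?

$2.98

An LP optimum is at a vertex; with two nutrient constraints at most two foods are used. Check each candidate.
edamame only: max(15/5, 18/11) = 3 servings → $4.20.
sweet potato only: max(15/5, 18/3) = 6 servings → $4.50.
edamame + sweet potato with both tight: 1.125 servings and 1.875 servings → $2.98.
So the least-cost plan costs $2.98.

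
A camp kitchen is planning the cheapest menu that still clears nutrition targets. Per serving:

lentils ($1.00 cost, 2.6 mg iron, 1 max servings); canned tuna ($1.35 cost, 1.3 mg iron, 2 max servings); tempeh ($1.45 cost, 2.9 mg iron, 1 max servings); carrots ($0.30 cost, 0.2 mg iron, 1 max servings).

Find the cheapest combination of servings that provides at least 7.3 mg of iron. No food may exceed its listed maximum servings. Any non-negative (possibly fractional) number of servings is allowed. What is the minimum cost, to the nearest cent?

$4.32

Cost per mg of iron: lentils $0.3846, tempeh $0.5000, canned tuna $1.0385, carrots $1.5000.
Take 1 serving of lentils: +2.6 mg iron for $1.00 (total $1.00, still need 4.7 mg).
Take 1 serving of tempeh: +2.9 mg iron for $1.45 (total $2.45, still need 1.8 mg).
Take 1.385 servings of canned tuna: +1.8 mg iron for $1.87 (total $4.32, still need 0.0 mg).
Filling from the cheapest source first is optimal under one linear minimum: $4.32.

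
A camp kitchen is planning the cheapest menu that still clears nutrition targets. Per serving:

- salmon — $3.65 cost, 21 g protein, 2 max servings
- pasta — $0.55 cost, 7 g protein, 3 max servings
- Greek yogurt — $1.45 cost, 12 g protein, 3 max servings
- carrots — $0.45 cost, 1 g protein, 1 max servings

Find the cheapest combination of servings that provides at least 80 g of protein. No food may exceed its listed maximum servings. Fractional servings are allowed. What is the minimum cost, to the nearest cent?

$10.00

Cost per g of protein: pasta $0.0786, Greek yogurt $0.1208, salmon $0.1738, carrots $0.4500.
Take 3 servings of pasta: +21.0 g protein for $1.65 (total $1.65, still need 59.0 g).
Take 3 servings of Greek yogurt: +36.0 g protein for $4.35 (total $6.00, still need 23.0 g).
Take 1.095 servings of salmon: +23.0 g protein for $4.00 (total $10.00, still need 0.0 g).
Greedy by cheapest-per-g is optimal for a single linear constraint, so the minimum cost is $10.00.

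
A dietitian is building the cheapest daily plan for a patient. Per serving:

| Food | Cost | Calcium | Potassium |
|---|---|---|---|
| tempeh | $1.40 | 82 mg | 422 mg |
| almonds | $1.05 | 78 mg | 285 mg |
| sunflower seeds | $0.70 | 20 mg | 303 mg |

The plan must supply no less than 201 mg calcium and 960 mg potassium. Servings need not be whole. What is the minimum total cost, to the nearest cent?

tempeh only: max(201/82, 960/422) = 2.451 servings → $3.43.
almonds only: max(201/78, 960/285) = 3.368 servings → $3.54.
sunflower seeds only: max(201/20, 960/303) = 10.05 servings → $7.04.
tempeh + almonds with both tight: 1.843 servings and 0.6392 servings → $3.25.
tempeh + sunflower seeds: intersection lies outside the first quadrant.
almonds + sunflower seeds with both tight: 2.325 servings and 0.9811 servings → $3.13.
The minimum over all feasible corners is $3.13.

$3.13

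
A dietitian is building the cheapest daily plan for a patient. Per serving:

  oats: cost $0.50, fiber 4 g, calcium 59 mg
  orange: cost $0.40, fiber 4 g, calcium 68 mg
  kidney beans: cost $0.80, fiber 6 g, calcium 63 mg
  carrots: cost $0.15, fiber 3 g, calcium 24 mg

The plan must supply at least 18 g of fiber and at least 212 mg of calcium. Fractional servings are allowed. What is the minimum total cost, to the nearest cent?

oats only: max(18/4, 212/59) = 4.5 servings → $2.25.
orange only: max(18/4, 212/68) = 4.5 servings → $1.80.
kidney beans only: max(18/6, 212/63) = 3.365 servings → $2.69.
carrots only: max(18/3, 212/24) = 8.833 servings → $1.32.
oats + orange with both targets exact would need a negative amount; discard.
oats + kidney beans with both tight: 1.353 servings and 2.098 servings → $2.35.
oats + carrots with both tight: 2.519 servings and 2.642 servings → $1.66.
orange + kidney beans with both tight: 0.8846 servings and 2.41 servings → $2.28.
orange + carrots with both tight: 1.889 servings and 3.481 servings → $1.28.
kidney beans + carrots: intersection lies outside the first quadrant.
So the least-cost plan costs $1.28.

$1.28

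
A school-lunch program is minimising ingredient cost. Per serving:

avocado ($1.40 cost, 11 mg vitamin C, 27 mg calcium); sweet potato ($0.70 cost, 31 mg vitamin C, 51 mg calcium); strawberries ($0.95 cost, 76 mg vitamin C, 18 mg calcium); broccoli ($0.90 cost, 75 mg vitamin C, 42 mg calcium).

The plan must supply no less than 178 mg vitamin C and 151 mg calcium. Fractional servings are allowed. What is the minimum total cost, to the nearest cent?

$2.64

This is a tiny linear program; its minimum lies at a vertex of the feasible set. List the vertices and price them.
avocado only: max(178/11, 151/27) = 16.18 servings → $22.65.
sweet potato only: max(178/31, 151/51) = 5.742 servings → $4.02.
strawberries only: max(178/76, 151/18) = 8.389 servings → $7.97.
broccoli only: max(178/75, 151/42) = 3.595 servings → $3.24.
avocado + sweet potato: the both-tight solution has a negative serving — not a feasible corner.
avocado + strawberries with both tight: 4.462 servings and 1.696 servings → $7.86.
avocado + broccoli with both tight: 2.463 servings and 2.012 servings → $5.26.
sweet potato + strawberries with both tight: 2.493 servings and 1.325 servings → $3.00.
sweet potato + broccoli with both tight: 1.526 servings and 1.743 servings → $2.64.
strawberries + broccoli with both targets exact would need a negative amount; discard.
Cheapest feasible corner: $2.64.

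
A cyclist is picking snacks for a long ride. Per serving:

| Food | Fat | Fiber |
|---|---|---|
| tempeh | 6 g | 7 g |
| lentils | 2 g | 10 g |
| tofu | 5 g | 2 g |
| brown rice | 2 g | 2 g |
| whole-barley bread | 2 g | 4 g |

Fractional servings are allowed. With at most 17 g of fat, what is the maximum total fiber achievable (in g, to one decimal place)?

85.0 g

Fiber per g fat: lentils 5, whole-barley bread 2, tempeh 1.167, brown rice 1, tofu 0.4.
With no serving limits, spend the whole fat allowance on lentils: 17 g / 2 g × 10 g = 85.0 g.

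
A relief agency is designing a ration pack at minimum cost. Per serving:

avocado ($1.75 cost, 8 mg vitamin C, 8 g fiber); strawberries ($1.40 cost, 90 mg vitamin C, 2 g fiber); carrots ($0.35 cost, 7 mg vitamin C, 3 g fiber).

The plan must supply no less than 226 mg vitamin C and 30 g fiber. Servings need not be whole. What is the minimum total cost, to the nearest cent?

For a min-cost LP with two ≥-constraints, a basic feasible solution has at most two positive variables.
avocado only: max(226/8, 30/8) = 28.25 servings → $49.44.
strawberries only: max(226/90, 30/2) = 15 servings → $21.00.
carrots only: max(226/7, 30/3) = 32.29 servings → $11.30.
avocado + strawberries with both tight: 3.193 servings and 2.227 servings → $8.71.
avocado + carrots: the both-tight solution has a negative serving — not a feasible corner.
strawberries + carrots with both tight: 1.828 servings and 8.781 servings → $5.63.
Cheapest feasible corner: $5.63.

$5.63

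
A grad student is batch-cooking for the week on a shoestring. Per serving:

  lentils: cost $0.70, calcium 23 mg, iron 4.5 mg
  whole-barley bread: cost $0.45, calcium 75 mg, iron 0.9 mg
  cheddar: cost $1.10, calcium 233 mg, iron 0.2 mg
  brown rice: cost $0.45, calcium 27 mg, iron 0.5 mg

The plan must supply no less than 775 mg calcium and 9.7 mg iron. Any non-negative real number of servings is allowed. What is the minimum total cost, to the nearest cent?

$4.70

The cheapest plan sits at a corner of the feasible region — with two constraints it uses at most two foods.
lentils only: max(775/23, 9.7/4.5) = 33.7 servings → $23.59.
whole-barley bread only: max(775/75, 9.7/0.9) = 10.78 servings → $4.85.
cheddar only: max(775/233, 9.7/0.2) = 48.5 servings → $53.35.
brown rice only: max(775/27, 9.7/0.5) = 28.7 servings → $12.92.
lentils + whole-barley bread with both tight: 0.0947 servings and 10.3 servings → $4.70.
lentils + cheddar with both tight: 2.017 servings and 3.127 servings → $4.85.
lentils + brown rice: the both-tight solution has a negative serving — not a feasible corner.
whole-barley bread + cheddar: the both-tight solution has a negative serving — not a feasible corner.
whole-barley bread + brown rice with both tight: 9.515 servings and 2.273 servings → $5.30.
cheddar + brown rice with both tight: 1.131 servings and 18.95 servings → $9.77.
The minimum over all feasible corners is $4.70.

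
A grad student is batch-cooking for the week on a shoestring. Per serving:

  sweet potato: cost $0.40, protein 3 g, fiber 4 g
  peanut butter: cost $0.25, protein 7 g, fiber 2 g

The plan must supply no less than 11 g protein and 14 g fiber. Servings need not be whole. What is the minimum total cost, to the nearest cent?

sweet potato only: max(11/3, 14/4) = 3.667 servings → $1.47.
peanut butter only: max(11/7, 14/2) = 7 servings → $1.75.
sweet potato + peanut butter with both tight: 3.455 servings and 0.09091 servings → $1.40.
The minimum over all feasible corners is $1.40.

$1.40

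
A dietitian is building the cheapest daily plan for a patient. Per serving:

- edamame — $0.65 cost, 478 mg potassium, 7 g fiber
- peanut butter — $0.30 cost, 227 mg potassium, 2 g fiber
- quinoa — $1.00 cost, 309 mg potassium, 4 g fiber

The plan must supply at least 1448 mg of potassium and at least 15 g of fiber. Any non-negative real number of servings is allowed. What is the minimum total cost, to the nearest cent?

$1.93

With two linear requirements the optimum uses one or two foods; enumerate the corners.
edamame only: max(1448/478, 15/7) = 3.029 servings → $1.97.
peanut butter only: max(1448/227, 15/2) = 7.5 servings → $2.25.
quinoa only: max(1448/309, 15/4) = 4.686 servings → $4.69.
edamame + peanut butter with both tight: 0.8041 servings and 4.686 servings → $1.93.
edamame + quinoa with both targets exact would need a negative amount; discard.
peanut butter + quinoa with both tight: 3.99 servings and 1.755 servings → $2.95.
So the least-cost plan costs $1.93.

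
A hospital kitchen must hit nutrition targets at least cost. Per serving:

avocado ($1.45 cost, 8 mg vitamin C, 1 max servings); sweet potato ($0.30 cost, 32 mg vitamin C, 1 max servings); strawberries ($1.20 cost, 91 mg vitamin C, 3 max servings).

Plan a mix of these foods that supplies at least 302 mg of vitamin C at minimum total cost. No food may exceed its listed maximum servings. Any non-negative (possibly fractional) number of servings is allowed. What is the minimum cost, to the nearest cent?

Cost per mg of vitamin C: sweet potato $0.0094, strawberries $0.0132, avocado $0.1812.
Take 1 serving of sweet potato: +32.0 mg vitamin C for $0.30 (total $0.30, still need 270.0 mg).
Take 2.967 servings of strawberries: +270.0 mg vitamin C for $3.56 (total $3.86, still need 0.0 mg).
Filling from the cheapest source first is optimal under one linear minimum: $3.86.

$3.86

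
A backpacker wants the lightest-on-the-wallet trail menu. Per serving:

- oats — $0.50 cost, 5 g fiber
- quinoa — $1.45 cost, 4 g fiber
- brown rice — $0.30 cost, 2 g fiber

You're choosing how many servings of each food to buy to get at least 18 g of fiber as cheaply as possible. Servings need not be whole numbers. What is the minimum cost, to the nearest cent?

Cost per g of fiber: oats $0.1000, brown rice $0.1500, quinoa $0.3625.
With no serving limits, use only oats: 18 g / 5 g = 3.6 servings × $0.50 = $1.80.

$1.80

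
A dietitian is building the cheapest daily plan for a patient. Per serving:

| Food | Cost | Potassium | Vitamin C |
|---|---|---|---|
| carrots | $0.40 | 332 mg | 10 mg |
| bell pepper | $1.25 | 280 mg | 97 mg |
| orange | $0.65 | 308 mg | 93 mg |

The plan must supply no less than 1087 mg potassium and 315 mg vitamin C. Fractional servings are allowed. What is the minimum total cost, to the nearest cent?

With two linear requirements the optimum uses one or two foods; enumerate the corners.
carrots only: max(1087/332, 315/10) = 31.5 servings → $12.60.
bell pepper only: max(1087/280, 315/97) = 3.882 servings → $4.85.
orange only: max(1087/308, 315/93) = 3.529 servings → $2.29.
carrots + bell pepper with both tight: 0.5863 servings and 3.187 servings → $4.22.
carrots + orange with both tight: 0.1465 servings and 3.371 servings → $2.25.
bell pepper + orange with both targets exact would need a negative amount; discard.
So the least-cost plan costs $2.25.

$2.25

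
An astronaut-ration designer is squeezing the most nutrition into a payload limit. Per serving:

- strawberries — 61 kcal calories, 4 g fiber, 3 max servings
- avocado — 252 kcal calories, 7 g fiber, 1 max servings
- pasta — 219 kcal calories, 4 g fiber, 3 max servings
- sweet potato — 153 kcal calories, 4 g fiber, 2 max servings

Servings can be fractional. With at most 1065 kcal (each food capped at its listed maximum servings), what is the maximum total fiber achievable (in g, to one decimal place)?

Fiber per kcal: strawberries 0.06557, avocado 0.02778, sweet potato 0.02614, pasta 0.01826.
Take 3 servings of strawberries: uses 183 kcal, +12.0 g fiber (running total 12.0 g).
Take 1 serving of avocado: uses 252 kcal, +7.0 g fiber (running total 19.0 g).
Take 2 servings of sweet potato: uses 306 kcal, +8.0 g fiber (running total 27.0 g).
Take 1.479 servings of pasta: uses 324 kcal, +5.9 g fiber (running total 32.9 g).
Greedy by best ratio exhausts the calories allowance optimally: 32.9 g.

32.9 g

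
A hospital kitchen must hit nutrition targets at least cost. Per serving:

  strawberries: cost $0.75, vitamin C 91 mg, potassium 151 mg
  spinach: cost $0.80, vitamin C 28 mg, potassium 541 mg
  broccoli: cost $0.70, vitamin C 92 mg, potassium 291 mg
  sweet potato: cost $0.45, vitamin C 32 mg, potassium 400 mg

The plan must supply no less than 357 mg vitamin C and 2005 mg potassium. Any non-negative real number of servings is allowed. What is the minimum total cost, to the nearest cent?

The cheapest plan sits at a corner of the feasible region — with two constraints it uses at most two foods.
strawberries only: max(357/91, 2005/151) = 13.28 servings → $9.96.
spinach only: max(357/28, 2005/541) = 12.75 servings → $10.20.
broccoli only: max(357/92, 2005/291) = 6.89 servings → $4.82.
sweet potato only: max(357/32, 2005/400) = 11.16 servings → $5.02.
strawberries + spinach with both tight: 3.044 servings and 2.856 servings → $4.57.
strawberries + broccoli: intersection lies outside the first quadrant.
strawberries + sweet potato with both tight: 2.491 servings and 4.072 servings → $3.70.
spinach + broccoli with both tight: 1.936 servings and 3.291 servings → $3.85.
spinach + sweet potato: the both-tight solution has a negative serving — not a feasible corner.
broccoli + sweet potato with both tight: 2.861 servings and 2.931 servings → $3.32.
Cheapest feasible corner: $3.32.

$3.32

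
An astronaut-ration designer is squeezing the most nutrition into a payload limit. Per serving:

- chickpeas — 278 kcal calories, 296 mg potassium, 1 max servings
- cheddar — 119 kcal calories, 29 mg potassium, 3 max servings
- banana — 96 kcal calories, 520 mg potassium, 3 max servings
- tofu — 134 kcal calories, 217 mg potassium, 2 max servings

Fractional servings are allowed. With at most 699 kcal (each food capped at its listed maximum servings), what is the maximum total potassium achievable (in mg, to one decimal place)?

2146.3 mg

Potassium per kcal: banana 5.417, tofu 1.619, chickpeas 1.065, cheddar 0.2437.
Take 3 servings of banana: uses 288 kcal, +1560.0 mg potassium (running total 1560.0 mg).
Take 2 servings of tofu: uses 268 kcal, +434.0 mg potassium (running total 1994.0 mg).
Take 0.5144 servings of chickpeas: uses 143 kcal, +152.3 mg potassium (running total 2146.3 mg).
Filling greedily by potassium-per-kcal is optimal for one linear limit, giving 2146.3 mg.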